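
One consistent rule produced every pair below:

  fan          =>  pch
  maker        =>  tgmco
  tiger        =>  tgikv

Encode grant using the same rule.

vpcti

The output letters match the input read backwards, each shifted +2: fan reversed is naf. Read the word backwards and shift each letter +2.
On grant: reverse → tnarg; then shift: t+2=v, n+2=p, a+2=c, r+2=t, g+2=i.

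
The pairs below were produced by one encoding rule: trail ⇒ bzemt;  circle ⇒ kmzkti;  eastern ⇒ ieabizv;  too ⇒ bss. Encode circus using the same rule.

Vowels shift forward by 4 and consonants shift forward by 8.
For circus: c(cons)+8=k, i(vowel)+4=m, r(cons)+8=z, c(cons)+8=k, u(vowel)+4=y, s(cons)+8=a.

kmzkya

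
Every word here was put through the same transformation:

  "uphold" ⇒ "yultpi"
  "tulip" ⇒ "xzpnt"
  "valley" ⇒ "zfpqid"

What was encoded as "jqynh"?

fluid

Shifts by position in uphold: pos 0: u→y (+4), pos 1: p→u (+5), pos 2: h→l (+4), pos 3: o→t (+5) — repeating every 2. The shifts repeat in a cycle of length 2: positions 0,1,… shift by +4, +5, then the pattern repeats.
Decoding jqynh: j−4=f, q−5=l, y−4=u, n−5=i, h−4=d.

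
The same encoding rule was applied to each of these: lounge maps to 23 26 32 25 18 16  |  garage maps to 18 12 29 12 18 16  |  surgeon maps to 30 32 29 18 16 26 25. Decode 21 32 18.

jug

l is letter #12 and maps to 23: an offset of 11. The number is (letter's place in the alphabet, a=1) + 11.
Decoding 21 32 18: 21→(21−11)÷1=10=j, 32→(32−11)÷1=21=u, 18→(18−11)÷1=7=g.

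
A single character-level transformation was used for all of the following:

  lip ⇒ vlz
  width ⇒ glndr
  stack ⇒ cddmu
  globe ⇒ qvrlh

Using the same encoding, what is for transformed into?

prb

The shift depends on letter class: consonant l→v is +10, but vowel i→l is +3. Two shifts are in play — +3 for a/e/i/o/u, +10 for every other letter.
Applying it to for: f(cons)+10=p, o(vowel)+3=r, r(cons)+10=b.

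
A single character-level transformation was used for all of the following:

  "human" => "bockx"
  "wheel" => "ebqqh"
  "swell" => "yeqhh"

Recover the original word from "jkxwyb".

vanish

This is an affine cipher: with a=0,…,z=25, each position x becomes (21x+10) mod 26.
Undoing it on jkxwyb: j(9)→5·(9−10)≡21=v; k(10)→5·(10−10)≡0=a; x(23)→5·(23−10)≡13=n; w(22)→5·(22−10)≡8=i; y(24)→5·(24−10)≡18=s; b(1)→5·(1−10)≡7=h (all mod 26).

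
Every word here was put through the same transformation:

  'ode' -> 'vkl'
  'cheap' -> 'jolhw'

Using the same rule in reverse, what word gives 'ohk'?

Compare letters: o→v is +7, d→k is +7, e→l is +7 — a constant shift. This is a Caesar cipher with shift 7.
Reversing it on ohk: o−7=h, h−7=a, k−7=d.

had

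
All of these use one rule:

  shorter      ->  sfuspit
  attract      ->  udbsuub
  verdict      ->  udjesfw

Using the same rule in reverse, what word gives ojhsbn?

The output letters match the input read backwards, each shifted +1: shorter reversed is retrohs. Read the word backwards and shift each letter +1.
Decoding ojhsbn: shift back: o−1=n, j−1=i, h−1=g, s−1=r, b−1=a, n−1=m → nigram; then reverse → margin.

margin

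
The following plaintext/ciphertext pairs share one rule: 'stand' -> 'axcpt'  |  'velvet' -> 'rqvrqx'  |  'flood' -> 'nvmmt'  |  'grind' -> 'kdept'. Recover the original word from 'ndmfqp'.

s(18)→a(0) and t(19)→x(23) fit y≡23x+2 (mod 26); the inverse of 23 mod 26 is 17. Treating letters as 0–25, the rule is x ↦ 23x + 2 (mod 26).
Decoding ndmfqp: n(13)→17·(13−2)≡5=f; d(3)→17·(3−2)≡17=r; m(12)→17·(12−2)≡14=o; f(5)→17·(5−2)≡25=z; q(16)→17·(16−2)≡4=e; p(15)→17·(15−2)≡13=n (all mod 26).

frozen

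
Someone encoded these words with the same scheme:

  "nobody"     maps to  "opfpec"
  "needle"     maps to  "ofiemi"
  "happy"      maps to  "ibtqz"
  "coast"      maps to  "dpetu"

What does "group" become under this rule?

hssvq

Shifts by position in nobody: pos 0: n→o (+1), pos 1: o→p (+1), pos 2: b→f (+4), pos 3: o→p (+1), pos 4: d→e (+1), pos 5: y→c (+4) — repeating every 3. The shifts repeat in a cycle of length 3: positions 0,1,… shift by +1, +1, +4, then the pattern repeats.
For group: g+1=h, r+1=s, o+4=s, u+1=v, p+1=q.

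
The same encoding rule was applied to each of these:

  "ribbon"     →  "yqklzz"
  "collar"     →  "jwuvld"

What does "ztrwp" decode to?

The shift increases by 1 at each position, starting from +7: 7, 8, 9, ….
Undoing it on ztrwp: z−7=s, t−8=l, r−9=i, w−10=m, p−11=e.

slime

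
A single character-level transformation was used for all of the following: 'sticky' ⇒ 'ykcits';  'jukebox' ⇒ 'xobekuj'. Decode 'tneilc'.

The word is simply reversed.
Reversing it on tneilc: then reverse → client.

client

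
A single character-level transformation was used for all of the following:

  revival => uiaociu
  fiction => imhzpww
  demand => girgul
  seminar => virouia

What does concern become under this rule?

In revival: r→u is +3, e→i is +4, v→a is +5, i→o is +6 — the shift increases by 1 each position. Letter i (0-indexed) is shifted by i+3, so successive shifts are 3, 4, 5, ….
On concern: c+3=f, o+4=s, n+5=s, c+6=i, e+7=l, r+8=z, n+9=w.

fssilzw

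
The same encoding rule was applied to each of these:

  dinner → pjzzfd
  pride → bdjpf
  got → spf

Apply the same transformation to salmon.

Vowels shift forward by 1 and consonants shift forward by 12.
On salmon: s(cons)+12=e, a(vowel)+1=b, l(cons)+12=x, m(cons)+12=y, o(vowel)+1=p, n(cons)+12=z.

ebxypz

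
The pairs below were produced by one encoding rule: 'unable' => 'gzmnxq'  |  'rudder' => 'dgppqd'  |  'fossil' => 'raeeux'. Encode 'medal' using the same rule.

yqpmx

Each letter is shifted forward by 12 in the alphabet (a Caesar shift of +12).
For medal: m+12=y, e+12=q, d+12=p, a+12=m, l+12=x.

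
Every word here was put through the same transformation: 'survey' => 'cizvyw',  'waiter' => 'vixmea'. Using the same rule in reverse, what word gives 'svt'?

The output letters match the input read backwards, each shifted +4: survey reversed is yevrus. Read the word backwards and shift each letter +4.
Decoding svt: shift back: s−4=o, v−4=r, t−4=p → orp; then reverse → pro.

pro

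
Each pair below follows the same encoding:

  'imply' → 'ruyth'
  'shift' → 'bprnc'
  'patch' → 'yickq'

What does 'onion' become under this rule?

xvrww

Shifts by position in imply: pos 0: i→r (+9), pos 1: m→u (+8), pos 2: p→y (+9), pos 3: l→t (+8) — repeating every 2. A repeating key of period 2 is used — shifts +9, +8 over and over.
Applying it to onion: o+9=x, n+8=v, i+9=r, o+8=w, n+9=w.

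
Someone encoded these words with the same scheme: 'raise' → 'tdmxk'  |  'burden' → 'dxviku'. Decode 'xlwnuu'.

In raise: r→t is +2, a→d is +3, i→m is +4, s→x is +5 — the shift increases by 1 each position. Letter i (0-indexed) is shifted by i+2, so successive shifts are 2, 3, 4, ….
Undoing it on xlwnuu: x−2=v, l−3=i, w−4=s, n−5=i, u−6=o, u−7=n.

vision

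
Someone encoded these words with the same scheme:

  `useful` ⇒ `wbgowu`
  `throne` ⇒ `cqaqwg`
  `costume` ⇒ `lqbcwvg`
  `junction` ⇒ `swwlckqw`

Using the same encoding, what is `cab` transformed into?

The shift depends on letter class: consonant s→b is +9, but vowel u→w is +2. The rule splits by letter class: vowels +2, consonants +9.
For cab: c(cons)+9=l, a(vowel)+2=c, b(cons)+9=k.

lck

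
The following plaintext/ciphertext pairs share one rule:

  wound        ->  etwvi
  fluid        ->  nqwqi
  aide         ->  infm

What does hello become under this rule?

pjntt

Shifts by position in wound: pos 0: w→e (+8), pos 1: o→t (+5), pos 2: u→w (+2), pos 3: n→v (+8), pos 4: d→i (+5) — repeating every 3. It's a Vigenère-style cipher with numeric key [8,5,2]: position i shifts by key[i mod 3].
On hello: h+8=p, e+5=j, l+2=n, l+8=t, o+5=t.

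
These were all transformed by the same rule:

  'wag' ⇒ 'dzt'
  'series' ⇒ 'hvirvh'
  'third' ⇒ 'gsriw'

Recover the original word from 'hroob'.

silly

This is the alphabet-reversal cipher (Atbash): a becomes z, b becomes y, etc.
Decoding hroob: h↔s, r↔i, o↔l, o↔l, b↔y.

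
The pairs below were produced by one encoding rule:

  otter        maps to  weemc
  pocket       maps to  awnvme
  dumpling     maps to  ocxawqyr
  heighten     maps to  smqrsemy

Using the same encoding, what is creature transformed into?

The shift depends on letter class: consonant t→e is +11, but vowel o→w is +8. The rule splits by letter class: vowels +8, consonants +11.
Applying it to creature: c(cons)+11=n, r(cons)+11=c, e(vowel)+8=m, a(vowel)+8=i, t(cons)+11=e, u(vowel)+8=c, r(cons)+11=c, e(vowel)+8=m.

ncmieccm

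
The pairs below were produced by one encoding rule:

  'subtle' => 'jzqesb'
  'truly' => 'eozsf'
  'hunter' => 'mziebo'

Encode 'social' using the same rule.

jdlhvs

s(18)→j(9) and u(20)→z(25) fit y≡21x+21 (mod 26); the inverse of 21 mod 26 is 5. Each letter's alphabet position (a=0..z=25) is mapped through 21·x+21 mod 26 — an affine cipher.
For social: s(18)→21·18+21≡9=j; o(14)→21·14+21≡3=d; c(2)→21·2+21≡11=l; i(8)→21·8+21≡7=h; a(0)→21·0+21≡21=v; l(11)→21·11+21≡18=s (all mod 26).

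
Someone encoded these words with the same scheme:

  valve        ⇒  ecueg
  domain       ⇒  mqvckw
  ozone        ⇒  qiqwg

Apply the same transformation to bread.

Two shifts are in play — +2 for a/e/i/o/u, +9 for every other letter.
For bread: b(cons)+9=k, r(cons)+9=a, e(vowel)+2=g, a(vowel)+2=c, d(cons)+9=m.

kagcm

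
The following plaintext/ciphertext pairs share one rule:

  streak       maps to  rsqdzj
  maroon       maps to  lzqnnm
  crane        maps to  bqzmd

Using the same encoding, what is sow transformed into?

rnv

This is a Caesar cipher with shift 25.
Applying it to sow: s+25=r, o+25=n, w+25=v.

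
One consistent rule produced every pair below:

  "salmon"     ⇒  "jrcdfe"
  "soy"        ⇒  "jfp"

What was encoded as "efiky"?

Compare letters: s→j is +17, a→r is +17, l→c is +17 — a constant shift. It's a constant shift of +17 (ROT17).
Decoding efiky: e−17=n, f−17=o, i−17=r, k−17=t, y−17=h.

north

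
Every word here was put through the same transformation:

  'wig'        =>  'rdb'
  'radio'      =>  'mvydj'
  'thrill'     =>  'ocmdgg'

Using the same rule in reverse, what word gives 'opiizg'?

tunnel

Compare letters: w→r is +21, i→d is +21, g→b is +21 — a constant shift. This is a Caesar cipher with shift 21.
Reversing it on opiizg: o−21=t, p−21=u, i−21=n, i−21=n, z−21=e, g−21=l.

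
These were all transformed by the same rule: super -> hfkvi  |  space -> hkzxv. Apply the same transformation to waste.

Each pair mirrors across the alphabet (s↔h, u↔f, p↔k): positions sum to 25. Letters are reflected about the middle of the alphabet (position → 25−position): Atbash.
For waste: w↔d, a↔z, s↔h, t↔g, e↔v.

dzhgv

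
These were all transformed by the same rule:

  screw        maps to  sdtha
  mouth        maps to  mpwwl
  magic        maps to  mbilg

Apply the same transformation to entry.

eovuc

In screw: s→s is +0, c→d is +1, r→t is +2, e→h is +3 — the shift increases by 1 each position. Letter i (0-indexed) is shifted by i+0, so successive shifts are 0, 1, 2, ….
On entry: e+0=e, n+1=o, t+2=v, r+3=u, y+4=c.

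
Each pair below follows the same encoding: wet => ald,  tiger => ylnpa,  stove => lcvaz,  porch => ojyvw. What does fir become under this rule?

ypm

The output letters match the input read backwards, each shifted +7: wet reversed is tew. Read the word backwards and shift each letter +7.
Applying it to fir: reverse → rif; then shift: r+7=y, i+7=p, f+7=m.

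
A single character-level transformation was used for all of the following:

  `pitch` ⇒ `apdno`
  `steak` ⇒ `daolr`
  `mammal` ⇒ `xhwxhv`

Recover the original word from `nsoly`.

Shifts by position in pitch: pos 0: p→a (+11), pos 1: i→p (+7), pos 2: t→d (+10), pos 3: c→n (+11), pos 4: h→o (+7) — repeating every 3. It's a Vigenère-style cipher with numeric key [11,7,10]: position i shifts by key[i mod 3].
Reversing it on nsoly: n−11=c, s−7=l, o−10=e, l−11=a, y−7=r.

clear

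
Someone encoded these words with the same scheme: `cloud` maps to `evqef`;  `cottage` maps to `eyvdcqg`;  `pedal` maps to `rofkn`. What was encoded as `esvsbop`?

citizen

Shifts by position in cloud: pos 0: c→e (+2), pos 1: l→v (+10), pos 2: o→q (+2), pos 3: u→e (+10) — repeating every 2. It's a Vigenère-style cipher with numeric key [2,10]: position i shifts by key[i mod 2].
Reversing it on esvsbop: e−2=c, s−10=i, v−2=t, s−10=i, b−2=z, o−10=e, p−2=n.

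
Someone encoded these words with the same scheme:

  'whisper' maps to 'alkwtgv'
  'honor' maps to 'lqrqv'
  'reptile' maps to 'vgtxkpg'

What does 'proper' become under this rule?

tvqtgv

Vowels shift forward by 2 and consonants shift forward by 4.
Applying it to proper: p(cons)+4=t, r(cons)+4=v, o(vowel)+2=q, p(cons)+4=t, e(vowel)+2=g, r(cons)+4=v.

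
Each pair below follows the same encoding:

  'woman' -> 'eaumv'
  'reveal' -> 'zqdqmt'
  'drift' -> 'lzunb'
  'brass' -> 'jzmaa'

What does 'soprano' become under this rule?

Two shifts are in play — +12 for a/e/i/o/u, +8 for every other letter.
On soprano: s(cons)+8=a, o(vowel)+12=a, p(cons)+8=x, r(cons)+8=z, a(vowel)+12=m, n(cons)+8=v, o(vowel)+12=a.

aaxzmva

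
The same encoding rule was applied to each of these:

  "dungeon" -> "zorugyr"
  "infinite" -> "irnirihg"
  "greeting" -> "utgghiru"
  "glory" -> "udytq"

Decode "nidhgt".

filter

This is an affine cipher: with a=0,…,z=25, each position x becomes (7x+4) mod 26.
Undoing it on nidhgt: n(13)→15·(13−4)≡5=f; i(8)→15·(8−4)≡8=i; d(3)→15·(3−4)≡11=l; h(7)→15·(7−4)≡19=t; g(6)→15·(6−4)≡4=e; t(19)→15·(19−4)≡17=r (all mod 26).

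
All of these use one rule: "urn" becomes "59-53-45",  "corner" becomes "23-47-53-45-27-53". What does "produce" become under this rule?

49-53-47-25-59-23-27

u(#21)→59 and r(#18)→53: differences scale by 2, so n = 2·pos + 17. Each letter becomes 2×(its alphabet position, a=1..z=26) + 17.
Applying it to produce: p=16→49, r=18→53, o=15→47, d=4→25, u=21→59, c=3→23, e=5→27.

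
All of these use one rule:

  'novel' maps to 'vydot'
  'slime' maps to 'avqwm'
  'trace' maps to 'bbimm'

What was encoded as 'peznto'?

Shifts by position in novel: pos 0: n→v (+8), pos 1: o→y (+10), pos 2: v→d (+8), pos 3: e→o (+10) — repeating every 2. It's a Vigenère-style cipher with numeric key [8,10]: position i shifts by key[i mod 2].
Undoing it on peznto: p−8=h, e−10=u, z−8=r, n−10=d, t−8=l, o−10=e.

hurdle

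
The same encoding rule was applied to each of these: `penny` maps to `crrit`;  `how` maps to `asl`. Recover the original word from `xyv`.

The output letters match the input read backwards, each shifted +4: penny reversed is ynnep. The word is reversed, then every letter is shifted forward by 4.
Decoding xyv: shift back: x−4=t, y−4=u, v−4=r → tur; then reverse → rut.

rut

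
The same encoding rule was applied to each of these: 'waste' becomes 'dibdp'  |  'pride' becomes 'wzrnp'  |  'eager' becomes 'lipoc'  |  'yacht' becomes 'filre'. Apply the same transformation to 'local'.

In waste: w→d is +7, a→i is +8, s→b is +9, t→d is +10 — the shift increases by 1 each position. The shift increases by 1 at each position, starting from +7: 7, 8, 9, ….
For local: l+7=s, o+8=w, c+9=l, a+10=k, l+11=w.

swlkw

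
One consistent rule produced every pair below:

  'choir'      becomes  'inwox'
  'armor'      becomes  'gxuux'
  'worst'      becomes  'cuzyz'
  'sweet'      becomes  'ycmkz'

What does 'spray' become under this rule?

yvzge

Shifts by position in choir: pos 0: c→i (+6), pos 1: h→n (+6), pos 2: o→w (+8), pos 3: i→o (+6), pos 4: r→x (+6) — repeating every 3. A repeating key of period 3 is used — shifts +6, +6, +8 over and over.
On spray: s+6=y, p+6=v, r+8=z, a+6=g, y+6=e.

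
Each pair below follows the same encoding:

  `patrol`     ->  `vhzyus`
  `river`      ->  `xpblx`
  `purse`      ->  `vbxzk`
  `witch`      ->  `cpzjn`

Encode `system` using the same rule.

yfyakt

A repeating key of period 2 is used — shifts +6, +7 over and over.
On system: s+6=y, y+7=f, s+6=y, t+7=a, e+6=k, m+7=t.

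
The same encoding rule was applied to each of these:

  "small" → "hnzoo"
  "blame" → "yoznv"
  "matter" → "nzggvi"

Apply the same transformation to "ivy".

reb

Each pair mirrors across the alphabet (s↔h, m↔n, a↔z): positions sum to 25. Each letter is replaced by its mirror in the alphabet: a↔z, b↔y, c↔x, and so on (the Atbash cipher).
For ivy: i↔r, v↔e, y↔b.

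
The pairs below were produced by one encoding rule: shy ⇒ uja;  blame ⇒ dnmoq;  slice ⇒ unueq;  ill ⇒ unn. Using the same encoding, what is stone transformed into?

The shift depends on letter class: consonant s→u is +2, but vowel a→m is +12. Vowels shift forward by 12 and consonants shift forward by 2.
Applying it to stone: s(cons)+2=u, t(cons)+2=v, o(vowel)+12=a, n(cons)+2=p, e(vowel)+12=q.

uvapq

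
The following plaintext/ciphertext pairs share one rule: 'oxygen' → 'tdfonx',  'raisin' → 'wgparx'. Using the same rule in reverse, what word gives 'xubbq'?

In oxygen: o→t is +5, x→d is +6, y→f is +7, g→o is +8 — the shift increases by 1 each position. Each letter shifts forward by (position + 5), i.e. 5, 6, 7, … — the shift grows by one for each successive letter.
Undoing it on xubbq: x−5=s, u−6=o, b−7=u, b−8=t, q−9=h.

south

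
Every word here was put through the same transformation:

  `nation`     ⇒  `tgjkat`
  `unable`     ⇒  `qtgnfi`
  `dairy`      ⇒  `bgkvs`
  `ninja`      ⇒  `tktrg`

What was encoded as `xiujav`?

n(13)→t(19) and a(0)→g(6) fit y≡7x+6 (mod 26); the inverse of 7 mod 26 is 15. Treating letters as 0–25, the rule is x ↦ 7x + 6 (mod 26).
Undoing it on xiujav: x(23)→15·(23−6)≡21=v; i(8)→15·(8−6)≡4=e; u(20)→15·(20−6)≡2=c; j(9)→15·(9−6)≡19=t; a(0)→15·(0−6)≡14=o; v(21)→15·(21−6)≡17=r (all mod 26).

vector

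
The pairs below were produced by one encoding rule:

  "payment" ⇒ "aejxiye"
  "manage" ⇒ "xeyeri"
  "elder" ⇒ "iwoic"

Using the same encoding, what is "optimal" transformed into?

saemxew

The shift depends on letter class: consonant p→a is +11, but vowel a→e is +4. The rule splits by letter class: vowels +4, consonants +11.
Applying it to optimal: o(vowel)+4=s, p(cons)+11=a, t(cons)+11=e, i(vowel)+4=m, m(cons)+11=x, a(vowel)+4=e, l(cons)+11=w.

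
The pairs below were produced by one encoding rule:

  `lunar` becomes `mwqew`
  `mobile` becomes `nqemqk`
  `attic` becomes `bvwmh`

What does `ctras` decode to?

brown

In lunar: l→m is +1, u→w is +2, n→q is +3, a→e is +4 — the shift increases by 1 each position. Letter i (0-indexed) is shifted by i+1, so successive shifts are 1, 2, 3, ….
Reversing it on ctras: c−1=b, t−2=r, r−3=o, a−4=w, s−5=n.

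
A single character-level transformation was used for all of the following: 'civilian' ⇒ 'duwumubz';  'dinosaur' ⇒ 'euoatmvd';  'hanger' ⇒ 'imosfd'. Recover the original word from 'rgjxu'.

quilt

The shifts repeat in a cycle of length 2: positions 0,1,… shift by +1, +12, then the pattern repeats.
Reversing it on rgjxu: r−1=q, g−12=u, j−1=i, x−12=l, u−1=t.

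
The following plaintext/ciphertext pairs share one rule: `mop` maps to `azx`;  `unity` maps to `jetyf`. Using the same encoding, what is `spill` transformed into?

The output letters match the input read backwards, each shifted +11: mop reversed is pom. Read the word backwards and shift each letter +11.
For spill: reverse → llips; then shift: l+11=w, l+11=w, i+11=t, p+11=a, s+11=d.

wwtad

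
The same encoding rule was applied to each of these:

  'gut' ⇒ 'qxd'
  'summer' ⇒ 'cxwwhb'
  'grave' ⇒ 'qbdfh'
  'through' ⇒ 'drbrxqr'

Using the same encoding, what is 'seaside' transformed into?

chdclnh

The shift depends on letter class: consonant g→q is +10, but vowel u→x is +3. Two shifts are in play — +3 for a/e/i/o/u, +10 for every other letter.
For seaside: s(cons)+10=c, e(vowel)+3=h, a(vowel)+3=d, s(cons)+10=c, i(vowel)+3=l, d(cons)+10=n, e(vowel)+3=h.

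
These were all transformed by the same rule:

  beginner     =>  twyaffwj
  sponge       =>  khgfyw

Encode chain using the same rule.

uzsaf

Each letter is shifted forward by 18 in the alphabet (a Caesar shift of +18).
On chain: c+18=u, h+18=z, a+18=s, i+18=a, n+18=f.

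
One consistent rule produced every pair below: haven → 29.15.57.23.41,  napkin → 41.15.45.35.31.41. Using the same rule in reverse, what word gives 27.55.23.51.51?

guess

h(#8)→29 and a(#1)→15: differences scale by 2, so n = 2·pos + 13. Each letter becomes 2×(its alphabet position, a=1..z=26) + 13.
Reversing it on 27.55.23.51.51: 27→(27−13)÷2=7=g, 55→(55−13)÷2=21=u, 23→(23−13)÷2=5=e, 51→(51−13)÷2=19=s, 51→(51−13)÷2=19=s.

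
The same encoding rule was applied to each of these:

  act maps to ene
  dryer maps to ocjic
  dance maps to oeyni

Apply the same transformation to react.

ciene

The shift depends on letter class: consonant c→n is +11, but vowel a→e is +4. The rule splits by letter class: vowels +4, consonants +11.
For react: r(cons)+11=c, e(vowel)+4=i, a(vowel)+4=e, c(cons)+11=n, t(cons)+11=e.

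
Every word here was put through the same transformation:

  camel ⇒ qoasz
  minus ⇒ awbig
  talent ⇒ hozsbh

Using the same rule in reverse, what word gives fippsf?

rubber

Compare letters: c→q is +14, a→o is +14, m→a is +14 — a constant shift. Every letter moves 14 places later in the alphabet, wrapping around z→a.
Undoing it on fippsf: f−14=r, i−14=u, p−14=b, p−14=b, s−14=e, f−14=r.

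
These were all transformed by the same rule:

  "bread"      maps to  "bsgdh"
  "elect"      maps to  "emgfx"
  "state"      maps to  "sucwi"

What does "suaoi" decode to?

In bread: b→b is +0, r→s is +1, e→g is +2, a→d is +3 — the shift increases by 1 each position. The shift increases by 1 at each position, starting from +0: 0, 1, 2, ….
Reversing it on suaoi: s−0=s, u−1=t, a−2=y, o−3=l, i−4=e.

style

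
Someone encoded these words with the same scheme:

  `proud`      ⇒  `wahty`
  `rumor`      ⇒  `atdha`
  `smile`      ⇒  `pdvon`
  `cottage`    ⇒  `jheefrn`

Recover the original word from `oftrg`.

laugh

Each letter's alphabet position (a=0..z=25) is mapped through 15·x+5 mod 26 — an affine cipher.
Decoding oftrg: o(14)→7·(14−5)≡11=l; f(5)→7·(5−5)≡0=a; t(19)→7·(19−5)≡20=u; r(17)→7·(17−5)≡6=g; g(6)→7·(6−5)≡7=h (all mod 26).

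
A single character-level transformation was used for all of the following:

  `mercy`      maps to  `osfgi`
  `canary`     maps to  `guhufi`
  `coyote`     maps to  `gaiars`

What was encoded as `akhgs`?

This is an affine cipher: with a=0,…,z=25, each position x becomes (19x+20) mod 26.
Decoding akhgs: a(0)→11·(0−20)≡14=o; k(10)→11·(10−20)≡20=u; h(7)→11·(7−20)≡13=n; g(6)→11·(6−20)≡2=c; s(18)→11·(18−20)≡4=e (all mod 26).

ounce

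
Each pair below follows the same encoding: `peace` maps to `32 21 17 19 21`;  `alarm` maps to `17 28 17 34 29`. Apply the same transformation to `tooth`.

36 31 31 36 24

Letters become their 1-based position plus 16 (so a→17, b→18, …).
Applying it to tooth: t=20→36, o=15→31, o=15→31, t=20→36, h=8→24.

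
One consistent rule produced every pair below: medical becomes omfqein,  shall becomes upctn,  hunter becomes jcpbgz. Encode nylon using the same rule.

pgnwp

Shifts by position in medical: pos 0: m→o (+2), pos 1: e→m (+8), pos 2: d→f (+2), pos 3: i→q (+8) — repeating every 2. A repeating key of period 2 is used — shifts +2, +8 over and over.
Applying it to nylon: n+2=p, y+8=g, l+2=n, o+8=w, n+2=p.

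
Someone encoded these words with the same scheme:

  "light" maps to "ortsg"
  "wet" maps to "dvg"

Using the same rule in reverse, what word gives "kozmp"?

Each pair mirrors across the alphabet (l↔o, i↔r, g↔t): positions sum to 25. Letters are reflected about the middle of the alphabet (position → 25−position): Atbash.
Reversing it on kozmp: k↔p, o↔l, z↔a, m↔n, p↔k.

plank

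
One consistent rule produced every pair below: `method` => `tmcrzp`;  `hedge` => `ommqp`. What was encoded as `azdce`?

In method: m→t is +7, e→m is +8, t→c is +9, h→r is +10 — the shift increases by 1 each position. Letter i (0-indexed) is shifted by i+7, so successive shifts are 7, 8, 9, ….
Reversing it on azdce: a−7=t, z−8=r, d−9=u, c−10=s, e−11=t.

trust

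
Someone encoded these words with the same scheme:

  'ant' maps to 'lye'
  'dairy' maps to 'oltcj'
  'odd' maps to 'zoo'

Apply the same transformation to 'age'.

lrp

It's a constant shift of +11 (ROT11).
On age: a+11=l, g+11=r, e+11=p.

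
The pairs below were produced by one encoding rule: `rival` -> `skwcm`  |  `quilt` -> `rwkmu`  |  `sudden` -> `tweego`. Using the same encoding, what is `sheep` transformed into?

The rule splits by letter class: vowels +2, consonants +1.
Applying it to sheep: s(cons)+1=t, h(cons)+1=i, e(vowel)+2=g, e(vowel)+2=g, p(cons)+1=q.

tiggq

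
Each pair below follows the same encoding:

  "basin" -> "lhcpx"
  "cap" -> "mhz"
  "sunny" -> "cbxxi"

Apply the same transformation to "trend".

The shift depends on letter class: consonant b→l is +10, but vowel a→h is +7. Two shifts are in play — +7 for a/e/i/o/u, +10 for every other letter.
Applying it to trend: t(cons)+10=d, r(cons)+10=b, e(vowel)+7=l, n(cons)+10=x, d(cons)+10=n.

dblxn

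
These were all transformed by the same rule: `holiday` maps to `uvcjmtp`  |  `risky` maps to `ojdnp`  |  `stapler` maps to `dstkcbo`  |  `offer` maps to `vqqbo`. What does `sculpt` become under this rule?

dxhcks

h(7)→u(20) and o(14)→v(21) fit y≡15x+19 (mod 26); the inverse of 15 mod 26 is 7. Each letter's alphabet position (a=0..z=25) is mapped through 15·x+19 mod 26 — an affine cipher.
For sculpt: s(18)→15·18+19≡3=d; c(2)→15·2+19≡23=x; u(20)→15·20+19≡7=h; l(11)→15·11+19≡2=c; p(15)→15·15+19≡10=k; t(19)→15·19+19≡18=s (all mod 26).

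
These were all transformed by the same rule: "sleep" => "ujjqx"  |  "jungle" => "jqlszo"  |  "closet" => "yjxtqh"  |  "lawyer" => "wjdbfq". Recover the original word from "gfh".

cab

The output letters match the input read backwards, each shifted +5: sleep reversed is peels. Read the word backwards and shift each letter +5.
Undoing it on gfh: shift back: g−5=b, f−5=a, h−5=c → bac; then reverse → cab.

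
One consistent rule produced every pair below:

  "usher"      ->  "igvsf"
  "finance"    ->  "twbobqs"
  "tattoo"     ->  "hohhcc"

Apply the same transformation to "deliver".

Compare letters: u→i is +14, s→g is +14, h→v is +14 — a constant shift. It's a constant shift of +14 (ROT14).
Applying it to deliver: d+14=r, e+14=s, l+14=z, i+14=w, v+14=j, e+14=s, r+14=f.

rszwjsf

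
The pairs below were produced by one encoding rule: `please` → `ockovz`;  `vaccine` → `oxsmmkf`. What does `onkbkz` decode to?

The output letters match the input read backwards, each shifted +10: please reversed is esaelp. Read the word backwards and shift each letter +10.
Decoding onkbkz: shift back: o−10=e, n−10=d, k−10=a, b−10=r, k−10=a, z−10=p → edarap; then reverse → parade.

parade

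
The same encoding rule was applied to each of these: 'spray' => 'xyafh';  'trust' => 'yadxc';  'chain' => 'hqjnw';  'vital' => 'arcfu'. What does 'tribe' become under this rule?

yargn

Shifts by position in spray: pos 0: s→x (+5), pos 1: p→y (+9), pos 2: r→a (+9), pos 3: a→f (+5), pos 4: y→h (+9) — repeating every 3. A repeating key of period 3 is used — shifts +5, +9, +9 over and over.
For tribe: t+5=y, r+9=a, i+9=r, b+5=g, e+9=n.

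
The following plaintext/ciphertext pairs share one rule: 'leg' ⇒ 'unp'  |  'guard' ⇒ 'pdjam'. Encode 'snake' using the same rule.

Compare letters: l→u is +9, e→n is +9, g→p is +9 — a constant shift. Each letter is shifted forward by 9 in the alphabet (a Caesar shift of +9).
On snake: s+9=b, n+9=w, a+9=j, k+9=t, e+9=n.

bwjtn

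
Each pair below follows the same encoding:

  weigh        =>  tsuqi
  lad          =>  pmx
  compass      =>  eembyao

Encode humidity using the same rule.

Read the word backwards and shift each letter +12.
On humidity: reverse → ytidimuh; then shift: y+12=k, t+12=f, i+12=u, d+12=p, i+12=u, m+12=y, u+12=g, h+12=t.

kfupuygt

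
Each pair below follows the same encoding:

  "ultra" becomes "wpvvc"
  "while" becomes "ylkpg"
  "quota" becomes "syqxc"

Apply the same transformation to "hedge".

Shifts by position in ultra: pos 0: u→w (+2), pos 1: l→p (+4), pos 2: t→v (+2), pos 3: r→v (+4) — repeating every 2. A repeating key of period 2 is used — shifts +2, +4 over and over.
Applying it to hedge: h+2=j, e+4=i, d+2=f, g+4=k, e+2=g.

jifkg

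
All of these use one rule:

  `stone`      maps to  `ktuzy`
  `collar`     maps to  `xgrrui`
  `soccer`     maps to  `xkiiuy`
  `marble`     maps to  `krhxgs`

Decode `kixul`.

force

The output letters match the input read backwards, each shifted +6: stone reversed is enots. Read the word backwards and shift each letter +6.
Reversing it on kixul: shift back: k−6=e, i−6=c, x−6=r, u−6=o, l−6=f → ecrof; then reverse → force.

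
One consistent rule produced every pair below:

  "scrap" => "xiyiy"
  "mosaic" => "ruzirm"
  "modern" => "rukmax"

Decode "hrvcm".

cloud

In scrap: s→x is +5, c→i is +6, r→y is +7, a→i is +8 — the shift increases by 1 each position. The shift increases by 1 at each position, starting from +5: 5, 6, 7, ….
Decoding hrvcm: h−5=c, r−6=l, v−7=o, c−8=u, m−9=d.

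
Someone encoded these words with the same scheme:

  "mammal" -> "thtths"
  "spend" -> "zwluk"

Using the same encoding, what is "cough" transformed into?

Compare letters: m→t is +7, a→h is +7, m→t is +7 — a constant shift. This is a Caesar cipher with shift 7.
On cough: c+7=j, o+7=v, u+7=b, g+7=n, h+7=o.

jvbno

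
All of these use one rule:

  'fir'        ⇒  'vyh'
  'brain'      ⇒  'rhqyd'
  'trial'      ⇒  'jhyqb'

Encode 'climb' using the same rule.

Compare letters: f→v is +16, i→y is +16, r→h is +16 — a constant shift. It's a constant shift of +16 (ROT16).
For climb: c+16=s, l+16=b, i+16=y, m+16=c, b+16=r.

sbycr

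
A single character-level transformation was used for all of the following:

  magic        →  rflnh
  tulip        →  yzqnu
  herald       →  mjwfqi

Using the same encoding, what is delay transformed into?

ijqfd

Each letter is shifted forward by 5 in the alphabet (a Caesar shift of +5).
On delay: d+5=i, e+5=j, l+5=q, a+5=f, y+5=d.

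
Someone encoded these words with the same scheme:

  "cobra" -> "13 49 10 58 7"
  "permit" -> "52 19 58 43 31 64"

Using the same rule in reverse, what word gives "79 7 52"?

yap

c(#3)→13 and o(#15)→49: differences scale by 3, so n = 3·pos + 4. The formula is n = 3×(alphabet index, a=1) + 4.
Reversing it on 79 7 52: 79→(79−4)÷3=25=y, 7→(7−4)÷3=1=a, 52→(52−4)÷3=16=p.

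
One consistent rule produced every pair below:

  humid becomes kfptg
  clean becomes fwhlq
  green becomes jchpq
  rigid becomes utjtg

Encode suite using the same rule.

It's a Vigenère-style cipher with numeric key [3,11]: position i shifts by key[i mod 2].
Applying it to suite: s+3=v, u+11=f, i+3=l, t+11=e, e+3=h.

vfleh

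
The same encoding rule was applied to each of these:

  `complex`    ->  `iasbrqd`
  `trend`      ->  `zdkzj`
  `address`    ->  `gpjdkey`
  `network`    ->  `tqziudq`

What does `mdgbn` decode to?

graph

Shifts by position in complex: pos 0: c→i (+6), pos 1: o→a (+12), pos 2: m→s (+6), pos 3: p→b (+12) — repeating every 2. It's a Vigenère-style cipher with numeric key [6,12]: position i shifts by key[i mod 2].
Undoing it on mdgbn: m−6=g, d−12=r, g−6=a, b−12=p, n−6=h.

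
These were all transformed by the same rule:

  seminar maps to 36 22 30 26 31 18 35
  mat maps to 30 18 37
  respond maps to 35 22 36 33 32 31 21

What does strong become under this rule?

Letters become their 1-based position plus 17 (so a→18, b→19, …).
For strong: s=19→36, t=20→37, r=18→35, o=15→32, n=14→31, g=7→24.

36 37 35 32 31 24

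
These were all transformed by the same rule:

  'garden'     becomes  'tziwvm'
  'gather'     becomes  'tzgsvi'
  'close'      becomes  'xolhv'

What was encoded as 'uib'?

Each letter is replaced by its mirror in the alphabet: a↔z, b↔y, c↔x, and so on (the Atbash cipher).
Decoding uib: u↔f, i↔r, b↔y.

fry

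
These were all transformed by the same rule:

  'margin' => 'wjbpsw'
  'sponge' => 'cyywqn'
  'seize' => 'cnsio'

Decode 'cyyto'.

spoke

Shifts by position in margin: pos 0: m→w (+10), pos 1: a→j (+9), pos 2: r→b (+10), pos 3: g→p (+9) — repeating every 2. The shifts repeat in a cycle of length 2: positions 0,1,… shift by +10, +9, then the pattern repeats.
Decoding cyyto: c−10=s, y−9=p, y−10=o, t−9=k, o−10=e.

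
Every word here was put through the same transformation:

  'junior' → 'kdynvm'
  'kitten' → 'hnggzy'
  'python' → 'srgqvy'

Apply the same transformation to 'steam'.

jgzlb

j(9)→k(10) and u(20)→d(3) fit y≡23x+11 (mod 26); the inverse of 23 mod 26 is 17. Treating letters as 0–25, the rule is x ↦ 23x + 11 (mod 26).
On steam: s(18)→23·18+11≡9=j; t(19)→23·19+11≡6=g; e(4)→23·4+11≡25=z; a(0)→23·0+11≡11=l; m(12)→23·12+11≡1=b (all mod 26).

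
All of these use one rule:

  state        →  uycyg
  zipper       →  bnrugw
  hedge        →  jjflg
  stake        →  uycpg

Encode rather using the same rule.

tfvmgw

Shifts by position in state: pos 0: s→u (+2), pos 1: t→y (+5), pos 2: a→c (+2), pos 3: t→y (+5) — repeating every 2. It's a Vigenère-style cipher with numeric key [2,5]: position i shifts by key[i mod 2].
Applying it to rather: r+2=t, a+5=f, t+2=v, h+5=m, e+2=g, r+5=w.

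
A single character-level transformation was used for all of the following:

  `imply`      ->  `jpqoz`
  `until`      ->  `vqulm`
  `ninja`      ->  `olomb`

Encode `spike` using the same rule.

It's a Vigenère-style cipher with numeric key [1,3]: position i shifts by key[i mod 2].
For spike: s+1=t, p+3=s, i+1=j, k+3=n, e+1=f.

tsjnf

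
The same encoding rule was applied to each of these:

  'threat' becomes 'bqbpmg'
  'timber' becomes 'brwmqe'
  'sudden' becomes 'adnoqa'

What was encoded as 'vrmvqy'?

nickel

In threat: t→b is +8, h→q is +9, r→b is +10, e→p is +11 — the shift increases by 1 each position. The shift increases by 1 at each position, starting from +8: 8, 9, 10, ….
Reversing it on vrmvqy: v−8=n, r−9=i, m−10=c, v−11=k, q−12=e, y−13=l.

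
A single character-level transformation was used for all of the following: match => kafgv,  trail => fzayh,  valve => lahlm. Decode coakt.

m(12)→k(10) and a(0)→a(0) fit y≡3x+0 (mod 26); the inverse of 3 mod 26 is 9. Treating letters as 0–25, the rule is x ↦ 3x + 0 (mod 26).
Decoding coakt: c(2)→9·(2−0)≡18=s; o(14)→9·(14−0)≡22=w; a(0)→9·(0−0)≡0=a; k(10)→9·(10−0)≡12=m; t(19)→9·(19−0)≡15=p (all mod 26).

swamp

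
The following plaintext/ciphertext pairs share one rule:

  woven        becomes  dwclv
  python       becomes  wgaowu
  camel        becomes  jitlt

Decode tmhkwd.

meadow

A repeating key of period 3 is used — shifts +7, +8, +7 over and over.
Reversing it on tmhkwd: t−7=m, m−8=e, h−7=a, k−7=d, w−8=o, d−7=w.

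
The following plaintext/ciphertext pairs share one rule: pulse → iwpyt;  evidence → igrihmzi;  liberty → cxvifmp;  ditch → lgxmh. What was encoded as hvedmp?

The output letters match the input read backwards, each shifted +4: pulse reversed is eslup. Read the word backwards and shift each letter +4.
Reversing it on hvedmp: shift back: h−4=d, v−4=r, e−4=a, d−4=z, m−4=i, p−4=l → drazil; then reverse → lizard.

lizard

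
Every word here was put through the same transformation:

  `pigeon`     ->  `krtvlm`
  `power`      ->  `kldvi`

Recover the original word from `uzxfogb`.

faculty

Each pair mirrors across the alphabet (p↔k, i↔r, g↔t): positions sum to 25. This is the alphabet-reversal cipher (Atbash): a becomes z, b becomes y, etc.
Decoding uzxfogb: u↔f, z↔a, x↔c, f↔u, o↔l, g↔t, b↔y.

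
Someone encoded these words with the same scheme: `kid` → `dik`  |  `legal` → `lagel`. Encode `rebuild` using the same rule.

The output letters match the input read backwards: kid reversed is dik. The word is simply reversed.
For rebuild: reverse → dliuber.

dliuber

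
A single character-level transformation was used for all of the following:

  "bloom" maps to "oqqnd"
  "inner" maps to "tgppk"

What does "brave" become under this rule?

The word is reversed, then every letter is shifted forward by 2.
On brave: reverse → evarb; then shift: e+2=g, v+2=x, a+2=c, r+2=t, b+2=d.

gxctd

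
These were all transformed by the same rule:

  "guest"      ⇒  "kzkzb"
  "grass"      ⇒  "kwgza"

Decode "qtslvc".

In guest: g→k is +4, u→z is +5, e→k is +6, s→z is +7 — the shift increases by 1 each position. The shift increases by 1 at each position, starting from +4: 4, 5, 6, ….
Undoing it on qtslvc: q−4=m, t−5=o, s−6=m, l−7=e, v−8=n, c−9=t.

moment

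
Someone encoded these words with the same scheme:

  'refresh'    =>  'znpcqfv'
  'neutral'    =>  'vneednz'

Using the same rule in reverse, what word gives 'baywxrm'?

In refresh: r→z is +8, e→n is +9, f→p is +10, r→c is +11 — the shift increases by 1 each position. Letter i (0-indexed) is shifted by i+8, so successive shifts are 8, 9, 10, ….
Undoing it on baywxrm: b−8=t, a−9=r, y−10=o, w−11=l, x−12=l, r−13=e, m−14=y.

trolley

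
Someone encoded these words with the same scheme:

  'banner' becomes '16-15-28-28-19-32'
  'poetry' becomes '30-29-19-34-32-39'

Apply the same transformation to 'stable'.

33-34-15-16-26-19

b is letter #2 and maps to 16: an offset of 14. The number is (letter's place in the alphabet, a=1) + 14.
For stable: s=19→33, t=20→34, a=1→15, b=2→16, l=12→26, e=5→19.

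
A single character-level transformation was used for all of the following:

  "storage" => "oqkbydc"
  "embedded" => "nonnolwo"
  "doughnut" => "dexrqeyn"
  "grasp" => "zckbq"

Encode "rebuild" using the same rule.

The output letters match the input read backwards, each shifted +10: storage reversed is egarots. The word is reversed, then every letter is shifted forward by 10.
Applying it to rebuild: reverse → dliuber; then shift: d+10=n, l+10=v, i+10=s, u+10=e, b+10=l, e+10=o, r+10=b.

nvselob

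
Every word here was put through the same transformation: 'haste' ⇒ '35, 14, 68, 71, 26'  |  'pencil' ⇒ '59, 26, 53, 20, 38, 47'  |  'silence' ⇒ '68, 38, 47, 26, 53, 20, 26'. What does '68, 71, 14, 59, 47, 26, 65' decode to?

stapler

h(#8)→35 and a(#1)→14: differences scale by 3, so n = 3·pos + 11. The formula is n = 3×(alphabet index, a=1) + 11.
Reversing it on 68, 71, 14, 59, 47, 26, 65: 68→(68−11)÷3=19=s, 71→(71−11)÷3=20=t, 14→(14−11)÷3=1=a, 59→(59−11)÷3=16=p, 47→(47−11)÷3=12=l, 26→(26−11)÷3=5=e, 65→(65−11)÷3=18=r.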